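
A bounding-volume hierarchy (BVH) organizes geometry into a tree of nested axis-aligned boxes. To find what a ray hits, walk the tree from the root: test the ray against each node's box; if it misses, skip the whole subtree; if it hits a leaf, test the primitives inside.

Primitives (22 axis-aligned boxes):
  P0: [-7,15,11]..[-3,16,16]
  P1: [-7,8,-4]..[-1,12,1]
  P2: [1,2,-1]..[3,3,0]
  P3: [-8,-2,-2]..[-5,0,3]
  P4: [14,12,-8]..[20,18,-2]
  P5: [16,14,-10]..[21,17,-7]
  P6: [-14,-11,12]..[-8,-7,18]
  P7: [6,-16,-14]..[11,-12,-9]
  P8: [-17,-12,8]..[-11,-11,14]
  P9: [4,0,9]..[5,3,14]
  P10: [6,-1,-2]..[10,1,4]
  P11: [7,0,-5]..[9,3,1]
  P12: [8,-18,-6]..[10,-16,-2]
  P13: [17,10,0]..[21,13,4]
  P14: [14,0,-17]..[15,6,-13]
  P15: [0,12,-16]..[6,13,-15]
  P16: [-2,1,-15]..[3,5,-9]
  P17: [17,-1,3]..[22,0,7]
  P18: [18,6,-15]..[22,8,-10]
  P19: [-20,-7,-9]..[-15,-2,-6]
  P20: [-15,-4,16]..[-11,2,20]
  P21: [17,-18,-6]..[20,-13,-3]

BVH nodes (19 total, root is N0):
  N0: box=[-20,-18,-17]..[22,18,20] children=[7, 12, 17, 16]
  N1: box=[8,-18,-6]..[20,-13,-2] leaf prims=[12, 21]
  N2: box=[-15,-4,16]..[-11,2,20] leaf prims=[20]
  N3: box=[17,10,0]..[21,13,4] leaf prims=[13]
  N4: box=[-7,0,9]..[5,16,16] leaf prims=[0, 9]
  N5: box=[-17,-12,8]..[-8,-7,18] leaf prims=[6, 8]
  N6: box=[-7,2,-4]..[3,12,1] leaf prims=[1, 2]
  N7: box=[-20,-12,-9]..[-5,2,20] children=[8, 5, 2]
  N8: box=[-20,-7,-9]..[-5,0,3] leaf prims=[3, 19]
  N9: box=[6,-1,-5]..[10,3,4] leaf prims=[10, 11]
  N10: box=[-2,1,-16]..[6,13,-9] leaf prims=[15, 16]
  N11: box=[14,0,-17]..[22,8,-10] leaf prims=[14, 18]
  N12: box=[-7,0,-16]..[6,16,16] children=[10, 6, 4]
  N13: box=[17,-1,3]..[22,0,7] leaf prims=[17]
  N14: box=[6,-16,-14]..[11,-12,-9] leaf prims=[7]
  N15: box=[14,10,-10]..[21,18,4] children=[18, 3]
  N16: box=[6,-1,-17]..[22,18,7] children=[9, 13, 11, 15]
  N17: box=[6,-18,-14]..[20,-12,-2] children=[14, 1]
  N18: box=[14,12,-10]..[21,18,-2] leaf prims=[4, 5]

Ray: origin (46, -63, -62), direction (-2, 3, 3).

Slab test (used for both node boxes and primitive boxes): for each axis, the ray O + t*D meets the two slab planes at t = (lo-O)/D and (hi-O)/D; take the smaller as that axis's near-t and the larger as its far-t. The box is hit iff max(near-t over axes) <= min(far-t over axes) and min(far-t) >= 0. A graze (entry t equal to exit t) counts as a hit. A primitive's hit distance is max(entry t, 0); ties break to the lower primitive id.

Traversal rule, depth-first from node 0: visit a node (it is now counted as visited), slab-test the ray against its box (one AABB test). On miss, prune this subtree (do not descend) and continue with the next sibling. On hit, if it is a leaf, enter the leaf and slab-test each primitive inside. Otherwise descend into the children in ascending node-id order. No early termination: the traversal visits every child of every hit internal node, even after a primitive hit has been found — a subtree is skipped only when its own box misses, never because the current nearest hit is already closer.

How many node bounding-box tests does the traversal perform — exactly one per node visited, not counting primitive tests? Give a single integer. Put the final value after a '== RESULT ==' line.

Walk:
N0 x:[12,33] y:[15,27] z:[15,82/3] -> hit [15,27], descend [7, 12, 16, 17]
  N7 x:[51/2,33] y:[17,65/3] z:[53/3,82/3] -> miss, prune
  N12 x:[20,53/2] y:[21,79/3] z:[46/3,26] -> hit [21,26], descend [4, 6, 10]
    N4 x:[41/2,53/2] y:[21,79/3] z:[71/3,26] -> hit [71/3,26] leaf, test {P0@t=26, P9(miss)}
    N6 x:[43/2,53/2] y:[65/3,25] z:[58/3,21] -> miss, prune
    N10 x:[20,24] y:[64/3,76/3] z:[46/3,53/3] -> miss, prune
  N16 x:[12,20] y:[62/3,27] z:[15,23] -> miss, prune
  N17 x:[13,20] y:[15,17] z:[16,20] -> hit [16,17], descend [1, 14]
    N1 x:[13,19] y:[15,50/3] z:[56/3,20] -> miss, prune
    N14 x:[35/2,20] y:[47/3,17] z:[16,53/3] -> miss, prune

Summary -> nodes [0, 7, 12, 4, 6, 10, 16, 17, 1, 14]; box-tests=10; leaf-entries=1; first=P0

== RESULT ==
10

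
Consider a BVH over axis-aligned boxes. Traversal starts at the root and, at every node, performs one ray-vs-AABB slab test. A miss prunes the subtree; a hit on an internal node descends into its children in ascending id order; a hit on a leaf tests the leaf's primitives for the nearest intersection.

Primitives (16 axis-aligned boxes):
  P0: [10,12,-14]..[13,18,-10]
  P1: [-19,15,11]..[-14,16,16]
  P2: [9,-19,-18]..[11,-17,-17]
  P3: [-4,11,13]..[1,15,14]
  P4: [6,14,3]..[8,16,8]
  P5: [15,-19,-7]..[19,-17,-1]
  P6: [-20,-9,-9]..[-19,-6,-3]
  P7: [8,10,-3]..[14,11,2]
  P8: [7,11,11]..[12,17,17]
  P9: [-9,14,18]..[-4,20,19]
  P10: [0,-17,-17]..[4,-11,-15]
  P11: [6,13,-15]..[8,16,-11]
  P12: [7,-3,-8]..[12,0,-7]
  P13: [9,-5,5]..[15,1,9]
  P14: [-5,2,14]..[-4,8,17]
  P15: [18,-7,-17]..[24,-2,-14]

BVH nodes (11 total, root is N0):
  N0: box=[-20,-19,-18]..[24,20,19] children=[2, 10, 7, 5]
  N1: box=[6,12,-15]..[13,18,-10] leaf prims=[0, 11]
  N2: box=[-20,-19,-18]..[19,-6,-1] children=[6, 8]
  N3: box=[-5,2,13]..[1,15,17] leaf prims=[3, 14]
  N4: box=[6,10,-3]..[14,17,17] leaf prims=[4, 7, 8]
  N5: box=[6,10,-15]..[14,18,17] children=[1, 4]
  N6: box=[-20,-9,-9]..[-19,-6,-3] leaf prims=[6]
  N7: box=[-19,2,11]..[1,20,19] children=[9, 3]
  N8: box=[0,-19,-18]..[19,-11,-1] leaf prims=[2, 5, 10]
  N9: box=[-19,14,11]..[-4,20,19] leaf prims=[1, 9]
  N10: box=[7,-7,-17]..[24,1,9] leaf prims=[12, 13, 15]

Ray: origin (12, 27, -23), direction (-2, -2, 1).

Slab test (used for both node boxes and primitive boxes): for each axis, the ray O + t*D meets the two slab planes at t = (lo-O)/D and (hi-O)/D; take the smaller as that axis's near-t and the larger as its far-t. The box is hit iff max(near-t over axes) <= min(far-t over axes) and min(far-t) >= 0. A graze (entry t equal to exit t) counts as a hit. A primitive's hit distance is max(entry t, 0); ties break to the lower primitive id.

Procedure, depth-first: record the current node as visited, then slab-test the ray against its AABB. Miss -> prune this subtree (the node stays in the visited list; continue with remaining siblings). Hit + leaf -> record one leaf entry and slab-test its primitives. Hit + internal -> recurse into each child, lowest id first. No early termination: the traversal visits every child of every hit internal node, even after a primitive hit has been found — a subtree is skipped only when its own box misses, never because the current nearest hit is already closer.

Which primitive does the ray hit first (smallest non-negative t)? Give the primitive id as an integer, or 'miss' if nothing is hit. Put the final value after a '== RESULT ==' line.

Trace the traversal:
N0 x:[-6,16] y:[7/2,23] z:[5,42] -> hit [5,16], descend [2, 5, 7, 10]
  N2 x:[-7/2,16] y:[33/2,23] z:[5,22] -> miss, prune
  N5 x:[-1,3] y:[9/2,17/2] z:[8,40] -> miss, prune
  N7 x:[11/2,31/2] y:[7/2,25/2] z:[34,42] -> miss, prune
  N10 x:[-6,5/2] y:[13,17] z:[6,32] -> miss, prune

5 AABB tests over nodes [0, 2, 5, 7, 10]; 0 leaves entered; closest miss.

== RESULT ==
miss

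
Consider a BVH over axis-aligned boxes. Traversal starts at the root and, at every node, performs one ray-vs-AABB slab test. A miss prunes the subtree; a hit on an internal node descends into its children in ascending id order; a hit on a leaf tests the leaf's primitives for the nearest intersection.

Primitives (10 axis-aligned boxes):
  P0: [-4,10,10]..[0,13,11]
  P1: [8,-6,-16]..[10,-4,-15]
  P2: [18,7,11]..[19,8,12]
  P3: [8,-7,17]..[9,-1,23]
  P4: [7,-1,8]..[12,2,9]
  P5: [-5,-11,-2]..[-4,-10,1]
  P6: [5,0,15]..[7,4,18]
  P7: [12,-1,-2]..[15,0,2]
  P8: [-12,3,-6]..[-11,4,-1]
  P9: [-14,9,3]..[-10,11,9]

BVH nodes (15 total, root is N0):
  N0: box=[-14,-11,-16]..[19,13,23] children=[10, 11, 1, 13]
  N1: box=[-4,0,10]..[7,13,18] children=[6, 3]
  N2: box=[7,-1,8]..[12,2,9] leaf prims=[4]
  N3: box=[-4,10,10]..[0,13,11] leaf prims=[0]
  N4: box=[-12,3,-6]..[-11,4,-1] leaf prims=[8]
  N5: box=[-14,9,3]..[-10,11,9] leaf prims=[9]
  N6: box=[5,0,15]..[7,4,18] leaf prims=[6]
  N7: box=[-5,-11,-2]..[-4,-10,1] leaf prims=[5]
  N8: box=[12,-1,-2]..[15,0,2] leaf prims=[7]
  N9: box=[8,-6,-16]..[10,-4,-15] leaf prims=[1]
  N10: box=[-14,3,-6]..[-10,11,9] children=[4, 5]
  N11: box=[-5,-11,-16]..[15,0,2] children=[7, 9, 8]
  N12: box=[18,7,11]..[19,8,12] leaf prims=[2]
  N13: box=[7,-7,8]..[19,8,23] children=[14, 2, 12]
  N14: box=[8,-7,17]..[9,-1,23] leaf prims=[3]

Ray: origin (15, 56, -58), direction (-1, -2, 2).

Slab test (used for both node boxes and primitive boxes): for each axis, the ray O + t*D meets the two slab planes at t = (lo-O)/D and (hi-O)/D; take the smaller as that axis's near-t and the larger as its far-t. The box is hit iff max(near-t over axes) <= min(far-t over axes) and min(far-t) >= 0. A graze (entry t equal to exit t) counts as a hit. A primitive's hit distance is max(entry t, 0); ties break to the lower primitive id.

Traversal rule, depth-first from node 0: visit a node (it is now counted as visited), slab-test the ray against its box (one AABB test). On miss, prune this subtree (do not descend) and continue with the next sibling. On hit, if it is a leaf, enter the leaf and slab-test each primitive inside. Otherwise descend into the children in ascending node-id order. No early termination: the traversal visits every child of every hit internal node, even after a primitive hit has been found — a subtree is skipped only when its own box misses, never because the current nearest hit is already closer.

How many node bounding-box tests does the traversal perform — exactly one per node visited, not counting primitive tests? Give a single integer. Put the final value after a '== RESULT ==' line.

Traverse from the root:
N0 x:[-4,29] y:[43/2,67/2] z:[21,81/2] -> hit [43/2,29], descend [1, 10, 11, 13]
  N1 x:[8,19] y:[43/2,28] z:[34,38] -> miss, prune
  N10 x:[25,29] y:[45/2,53/2] z:[26,67/2] -> hit [26,53/2], descend [4, 5]
    N4 x:[26,27] y:[26,53/2] z:[26,57/2] -> hit [26,53/2] leaf, test {P8@t=26}
    N5 x:[25,29] y:[45/2,47/2] z:[61/2,67/2] -> miss, prune
  N11 x:[0,20] y:[28,67/2] z:[21,30] -> miss, prune
  N13 x:[-4,8] y:[24,63/2] z:[33,81/2] -> miss, prune

Visited [0, 1, 10, 4, 5, 11, 13]. Tests: 7 box, 1 leaf. Nearest: P8.

== RESULT ==
7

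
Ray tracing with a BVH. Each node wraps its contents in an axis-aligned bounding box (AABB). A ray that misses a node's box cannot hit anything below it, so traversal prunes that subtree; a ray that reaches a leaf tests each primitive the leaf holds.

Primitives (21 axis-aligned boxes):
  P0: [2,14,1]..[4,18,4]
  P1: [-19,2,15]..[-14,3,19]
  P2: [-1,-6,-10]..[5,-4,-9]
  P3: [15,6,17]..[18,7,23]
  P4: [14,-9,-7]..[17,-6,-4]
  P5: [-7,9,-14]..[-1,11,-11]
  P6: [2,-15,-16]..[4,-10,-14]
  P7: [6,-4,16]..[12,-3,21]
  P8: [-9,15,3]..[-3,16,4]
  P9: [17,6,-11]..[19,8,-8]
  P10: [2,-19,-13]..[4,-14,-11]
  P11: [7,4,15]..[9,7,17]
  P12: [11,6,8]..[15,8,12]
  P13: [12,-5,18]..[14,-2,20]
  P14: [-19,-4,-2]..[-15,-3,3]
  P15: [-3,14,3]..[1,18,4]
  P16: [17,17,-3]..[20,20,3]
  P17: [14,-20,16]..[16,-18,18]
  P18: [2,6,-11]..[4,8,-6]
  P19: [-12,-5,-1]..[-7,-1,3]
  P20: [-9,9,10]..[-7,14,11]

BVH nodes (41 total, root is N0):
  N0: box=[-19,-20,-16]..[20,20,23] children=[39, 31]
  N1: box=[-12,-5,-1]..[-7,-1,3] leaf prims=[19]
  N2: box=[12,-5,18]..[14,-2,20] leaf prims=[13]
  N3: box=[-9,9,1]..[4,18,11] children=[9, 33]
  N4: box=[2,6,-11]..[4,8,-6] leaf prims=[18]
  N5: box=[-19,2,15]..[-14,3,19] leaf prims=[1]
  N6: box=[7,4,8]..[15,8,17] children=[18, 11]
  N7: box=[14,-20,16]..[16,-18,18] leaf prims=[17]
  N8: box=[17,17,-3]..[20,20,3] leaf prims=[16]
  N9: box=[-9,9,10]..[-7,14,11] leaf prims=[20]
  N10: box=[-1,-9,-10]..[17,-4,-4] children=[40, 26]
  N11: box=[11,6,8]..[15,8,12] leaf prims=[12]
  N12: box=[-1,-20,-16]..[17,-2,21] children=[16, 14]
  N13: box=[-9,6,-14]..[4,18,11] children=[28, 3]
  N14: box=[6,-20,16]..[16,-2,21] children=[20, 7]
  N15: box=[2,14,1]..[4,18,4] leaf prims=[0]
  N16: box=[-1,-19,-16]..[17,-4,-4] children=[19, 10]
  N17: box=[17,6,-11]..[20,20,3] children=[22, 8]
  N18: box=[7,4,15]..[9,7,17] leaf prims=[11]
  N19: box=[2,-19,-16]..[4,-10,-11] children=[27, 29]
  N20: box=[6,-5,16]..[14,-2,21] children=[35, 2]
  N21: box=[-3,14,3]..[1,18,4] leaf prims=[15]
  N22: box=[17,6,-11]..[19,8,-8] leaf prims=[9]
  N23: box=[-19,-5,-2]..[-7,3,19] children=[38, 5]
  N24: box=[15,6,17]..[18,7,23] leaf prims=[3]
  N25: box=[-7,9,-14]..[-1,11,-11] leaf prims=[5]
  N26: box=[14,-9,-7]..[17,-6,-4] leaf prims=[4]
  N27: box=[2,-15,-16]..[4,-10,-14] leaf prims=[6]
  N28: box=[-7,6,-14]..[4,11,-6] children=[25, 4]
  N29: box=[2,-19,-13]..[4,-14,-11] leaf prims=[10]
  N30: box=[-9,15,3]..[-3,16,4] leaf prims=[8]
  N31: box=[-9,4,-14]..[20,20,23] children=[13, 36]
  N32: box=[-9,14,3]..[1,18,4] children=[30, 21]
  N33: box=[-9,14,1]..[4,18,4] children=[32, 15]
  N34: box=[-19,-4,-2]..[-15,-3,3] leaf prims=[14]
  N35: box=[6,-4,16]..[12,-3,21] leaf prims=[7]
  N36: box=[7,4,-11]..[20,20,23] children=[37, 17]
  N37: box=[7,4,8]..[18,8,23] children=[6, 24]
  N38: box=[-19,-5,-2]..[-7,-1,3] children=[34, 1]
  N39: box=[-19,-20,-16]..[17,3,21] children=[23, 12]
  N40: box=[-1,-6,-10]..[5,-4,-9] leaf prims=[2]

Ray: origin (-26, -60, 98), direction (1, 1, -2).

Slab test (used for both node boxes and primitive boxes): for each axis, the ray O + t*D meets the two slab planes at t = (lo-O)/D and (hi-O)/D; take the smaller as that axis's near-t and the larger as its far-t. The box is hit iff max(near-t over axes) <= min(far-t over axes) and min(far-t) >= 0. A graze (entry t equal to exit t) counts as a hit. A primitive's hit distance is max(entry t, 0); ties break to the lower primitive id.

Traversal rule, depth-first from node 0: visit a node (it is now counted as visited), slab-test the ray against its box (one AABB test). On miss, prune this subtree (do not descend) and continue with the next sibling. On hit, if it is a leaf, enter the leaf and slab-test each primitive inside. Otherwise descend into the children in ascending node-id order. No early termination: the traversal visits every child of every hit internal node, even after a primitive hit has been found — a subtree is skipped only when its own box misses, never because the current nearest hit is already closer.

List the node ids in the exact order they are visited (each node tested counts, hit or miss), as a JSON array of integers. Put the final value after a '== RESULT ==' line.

Traverse from the root:
N0 x:[7,46] y:[40,80] z:[75/2,57] -> hit [40,46], descend [31, 39]
  N31 x:[17,46] y:[64,80] z:[75/2,56] -> miss, prune
  N39 x:[7,43] y:[40,63] z:[77/2,57] -> hit [40,43], descend [12, 23]
    N12 x:[25,43] y:[40,58] z:[77/2,57] -> hit [40,43], descend [14, 16]
      N14 x:[32,42] y:[40,58] z:[77/2,41] -> hit [40,41], descend [7, 20]
        N7 x:[40,42] y:[40,42] z:[40,41] -> hit [40,41] leaf, test {P17@t=40}
        N20 x:[32,40] y:[55,58] z:[77/2,41] -> miss, prune
      N16 x:[25,43] y:[41,56] z:[51,57] -> miss, prune
    N23 x:[7,19] y:[55,63] z:[79/2,50] -> miss, prune

order=[0, 31, 39, 12, 14, 7, 20, 16, 23]  |boxes|=9  |leaves|=1  hit=P17

== RESULT ==
[0, 31, 39, 12, 14, 7, 20, 16, 23]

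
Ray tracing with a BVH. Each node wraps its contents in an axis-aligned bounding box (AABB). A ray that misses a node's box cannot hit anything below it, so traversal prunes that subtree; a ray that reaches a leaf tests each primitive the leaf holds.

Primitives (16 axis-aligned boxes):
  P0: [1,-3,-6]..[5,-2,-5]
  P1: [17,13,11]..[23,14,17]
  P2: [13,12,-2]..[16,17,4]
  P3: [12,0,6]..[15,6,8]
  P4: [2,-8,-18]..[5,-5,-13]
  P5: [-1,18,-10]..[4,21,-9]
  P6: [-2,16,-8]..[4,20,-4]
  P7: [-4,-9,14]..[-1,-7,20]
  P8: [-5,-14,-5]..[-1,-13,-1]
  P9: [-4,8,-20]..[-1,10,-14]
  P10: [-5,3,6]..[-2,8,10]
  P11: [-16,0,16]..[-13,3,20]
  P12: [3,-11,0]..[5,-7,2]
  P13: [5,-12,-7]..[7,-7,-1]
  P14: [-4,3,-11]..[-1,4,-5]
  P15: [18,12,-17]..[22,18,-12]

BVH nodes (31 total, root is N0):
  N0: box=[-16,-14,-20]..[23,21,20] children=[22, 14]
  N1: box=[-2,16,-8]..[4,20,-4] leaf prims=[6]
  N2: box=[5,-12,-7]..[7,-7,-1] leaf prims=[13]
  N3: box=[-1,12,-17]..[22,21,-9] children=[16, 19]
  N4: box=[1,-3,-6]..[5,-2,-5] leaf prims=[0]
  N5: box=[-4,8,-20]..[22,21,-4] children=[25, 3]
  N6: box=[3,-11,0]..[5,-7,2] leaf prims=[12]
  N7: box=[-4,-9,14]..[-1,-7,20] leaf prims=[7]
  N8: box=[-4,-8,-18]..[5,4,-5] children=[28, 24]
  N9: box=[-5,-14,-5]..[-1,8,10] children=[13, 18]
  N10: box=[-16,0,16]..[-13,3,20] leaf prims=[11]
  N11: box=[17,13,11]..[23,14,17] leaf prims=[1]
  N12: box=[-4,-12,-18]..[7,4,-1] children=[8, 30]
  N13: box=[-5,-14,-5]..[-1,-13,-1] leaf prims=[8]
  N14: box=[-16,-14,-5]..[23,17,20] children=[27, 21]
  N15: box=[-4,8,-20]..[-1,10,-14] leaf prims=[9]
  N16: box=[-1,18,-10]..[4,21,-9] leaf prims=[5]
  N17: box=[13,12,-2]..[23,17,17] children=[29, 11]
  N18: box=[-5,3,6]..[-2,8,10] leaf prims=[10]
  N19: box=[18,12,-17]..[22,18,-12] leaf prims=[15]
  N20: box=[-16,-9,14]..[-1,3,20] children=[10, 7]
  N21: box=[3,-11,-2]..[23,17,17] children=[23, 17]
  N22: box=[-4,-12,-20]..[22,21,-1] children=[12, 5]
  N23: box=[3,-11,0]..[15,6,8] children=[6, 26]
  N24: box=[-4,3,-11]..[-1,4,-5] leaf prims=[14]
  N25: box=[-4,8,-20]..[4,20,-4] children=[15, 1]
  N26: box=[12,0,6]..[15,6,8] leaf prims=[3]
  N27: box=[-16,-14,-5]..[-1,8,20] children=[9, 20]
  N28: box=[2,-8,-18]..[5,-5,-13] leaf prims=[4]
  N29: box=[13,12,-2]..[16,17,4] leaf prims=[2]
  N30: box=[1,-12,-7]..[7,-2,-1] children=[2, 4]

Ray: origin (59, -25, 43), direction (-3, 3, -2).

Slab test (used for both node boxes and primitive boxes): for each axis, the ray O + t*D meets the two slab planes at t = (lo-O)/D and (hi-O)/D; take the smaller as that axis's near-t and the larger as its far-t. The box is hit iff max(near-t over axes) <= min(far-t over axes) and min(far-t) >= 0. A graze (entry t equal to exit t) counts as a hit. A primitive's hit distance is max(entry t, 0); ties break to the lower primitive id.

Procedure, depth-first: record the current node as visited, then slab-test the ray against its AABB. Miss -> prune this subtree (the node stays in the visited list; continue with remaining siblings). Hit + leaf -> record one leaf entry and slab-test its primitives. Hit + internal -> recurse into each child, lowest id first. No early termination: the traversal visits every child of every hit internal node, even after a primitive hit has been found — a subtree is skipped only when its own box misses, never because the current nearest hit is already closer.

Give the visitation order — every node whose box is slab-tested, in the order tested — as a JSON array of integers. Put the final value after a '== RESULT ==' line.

Traverse from the root:
N0 x:[12,25] y:[11/3,46/3] z:[23/2,63/2] -> hit [12,46/3], descend [14, 22]
  N14 x:[12,25] y:[11/3,14] z:[23/2,24] -> hit [12,14], descend [21, 27]
    N21 x:[12,56/3] y:[14/3,14] z:[13,45/2] -> hit [13,14], descend [17, 23]
      N17 x:[12,46/3] y:[37/3,14] z:[13,45/2] -> hit [13,14], descend [11, 29]
        N11 x:[12,14] y:[38/3,13] z:[13,16] -> hit [13,13] leaf, test {P1@t=13}
        N29 x:[43/3,46/3] y:[37/3,14] z:[39/2,45/2] -> miss, prune
      N23 x:[44/3,56/3] y:[14/3,31/3] z:[35/2,43/2] -> miss, prune
    N27 x:[20,25] y:[11/3,11] z:[23/2,24] -> miss, prune
  N22 x:[37/3,21] y:[13/3,46/3] z:[22,63/2] -> miss, prune

9 AABB tests over nodes [0, 14, 21, 17, 11, 29, 23, 27, 22]; 1 leaf entered; closest P1.

== RESULT ==
[0, 14, 21, 17, 11, 29, 23, 27, 22]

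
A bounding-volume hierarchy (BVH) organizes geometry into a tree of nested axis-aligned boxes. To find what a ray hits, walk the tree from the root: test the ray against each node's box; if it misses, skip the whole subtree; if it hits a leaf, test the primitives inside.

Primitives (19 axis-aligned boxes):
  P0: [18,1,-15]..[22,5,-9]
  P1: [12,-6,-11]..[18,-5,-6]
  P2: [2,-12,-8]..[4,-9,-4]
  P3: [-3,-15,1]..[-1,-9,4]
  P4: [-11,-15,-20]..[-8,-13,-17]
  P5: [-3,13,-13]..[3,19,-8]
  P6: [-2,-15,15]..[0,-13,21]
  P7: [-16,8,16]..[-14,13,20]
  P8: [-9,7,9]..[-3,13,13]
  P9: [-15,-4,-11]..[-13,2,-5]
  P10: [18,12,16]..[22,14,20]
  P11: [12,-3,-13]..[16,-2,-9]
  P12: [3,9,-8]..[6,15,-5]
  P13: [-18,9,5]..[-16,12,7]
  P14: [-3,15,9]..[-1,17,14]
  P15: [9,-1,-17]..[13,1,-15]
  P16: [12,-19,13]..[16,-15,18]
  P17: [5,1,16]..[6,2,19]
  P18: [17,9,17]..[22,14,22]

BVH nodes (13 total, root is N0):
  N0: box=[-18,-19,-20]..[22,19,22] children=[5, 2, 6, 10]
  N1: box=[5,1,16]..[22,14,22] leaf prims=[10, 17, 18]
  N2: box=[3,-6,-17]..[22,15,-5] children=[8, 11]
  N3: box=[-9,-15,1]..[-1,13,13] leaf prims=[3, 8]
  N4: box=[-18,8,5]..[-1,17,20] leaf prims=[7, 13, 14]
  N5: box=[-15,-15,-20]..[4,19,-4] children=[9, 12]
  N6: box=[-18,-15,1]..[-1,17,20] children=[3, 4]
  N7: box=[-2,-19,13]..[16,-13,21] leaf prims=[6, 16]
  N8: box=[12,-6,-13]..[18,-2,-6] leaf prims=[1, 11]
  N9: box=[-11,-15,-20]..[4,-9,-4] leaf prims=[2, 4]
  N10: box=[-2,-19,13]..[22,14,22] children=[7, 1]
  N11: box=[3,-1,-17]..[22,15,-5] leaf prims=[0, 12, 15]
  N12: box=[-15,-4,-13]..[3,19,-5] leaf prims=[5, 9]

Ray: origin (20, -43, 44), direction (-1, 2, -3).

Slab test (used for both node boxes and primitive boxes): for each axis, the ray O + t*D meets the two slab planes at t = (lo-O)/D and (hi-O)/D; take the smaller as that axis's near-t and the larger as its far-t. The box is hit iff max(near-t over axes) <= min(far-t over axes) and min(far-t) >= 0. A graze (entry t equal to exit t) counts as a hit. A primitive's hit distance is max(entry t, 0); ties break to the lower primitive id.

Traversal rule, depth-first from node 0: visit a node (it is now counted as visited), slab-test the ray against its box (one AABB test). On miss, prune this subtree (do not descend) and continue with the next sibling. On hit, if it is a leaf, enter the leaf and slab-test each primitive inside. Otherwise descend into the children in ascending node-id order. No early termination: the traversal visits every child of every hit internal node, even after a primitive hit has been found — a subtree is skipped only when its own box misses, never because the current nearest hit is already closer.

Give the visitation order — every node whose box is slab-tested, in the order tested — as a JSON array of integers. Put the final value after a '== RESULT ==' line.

Trace the traversal:
N0 x:[-2,38] y:[12,31] z:[22/3,64/3] -> hit [12,64/3], descend [2, 5, 6, 10]
  N2 x:[-2,17] y:[37/2,29] z:[49/3,61/3] -> miss, prune
  N5 x:[16,35] y:[14,31] z:[16,64/3] -> hit [16,64/3], descend [9, 12]
    N9 x:[16,31] y:[14,17] z:[16,64/3] -> hit [16,17] leaf, test {P2@t=16, P4(miss)}
    N12 x:[17,35] y:[39/2,31] z:[49/3,19] -> miss, prune
  N6 x:[21,38] y:[14,30] z:[8,43/3] -> miss, prune
  N10 x:[-2,22] y:[12,57/2] z:[22/3,31/3] -> miss, prune

7 AABB tests over nodes [0, 2, 5, 9, 12, 6, 10]; 1 leaf entered; closest P2.

== RESULT ==
[0, 2, 5, 9, 12, 6, 10]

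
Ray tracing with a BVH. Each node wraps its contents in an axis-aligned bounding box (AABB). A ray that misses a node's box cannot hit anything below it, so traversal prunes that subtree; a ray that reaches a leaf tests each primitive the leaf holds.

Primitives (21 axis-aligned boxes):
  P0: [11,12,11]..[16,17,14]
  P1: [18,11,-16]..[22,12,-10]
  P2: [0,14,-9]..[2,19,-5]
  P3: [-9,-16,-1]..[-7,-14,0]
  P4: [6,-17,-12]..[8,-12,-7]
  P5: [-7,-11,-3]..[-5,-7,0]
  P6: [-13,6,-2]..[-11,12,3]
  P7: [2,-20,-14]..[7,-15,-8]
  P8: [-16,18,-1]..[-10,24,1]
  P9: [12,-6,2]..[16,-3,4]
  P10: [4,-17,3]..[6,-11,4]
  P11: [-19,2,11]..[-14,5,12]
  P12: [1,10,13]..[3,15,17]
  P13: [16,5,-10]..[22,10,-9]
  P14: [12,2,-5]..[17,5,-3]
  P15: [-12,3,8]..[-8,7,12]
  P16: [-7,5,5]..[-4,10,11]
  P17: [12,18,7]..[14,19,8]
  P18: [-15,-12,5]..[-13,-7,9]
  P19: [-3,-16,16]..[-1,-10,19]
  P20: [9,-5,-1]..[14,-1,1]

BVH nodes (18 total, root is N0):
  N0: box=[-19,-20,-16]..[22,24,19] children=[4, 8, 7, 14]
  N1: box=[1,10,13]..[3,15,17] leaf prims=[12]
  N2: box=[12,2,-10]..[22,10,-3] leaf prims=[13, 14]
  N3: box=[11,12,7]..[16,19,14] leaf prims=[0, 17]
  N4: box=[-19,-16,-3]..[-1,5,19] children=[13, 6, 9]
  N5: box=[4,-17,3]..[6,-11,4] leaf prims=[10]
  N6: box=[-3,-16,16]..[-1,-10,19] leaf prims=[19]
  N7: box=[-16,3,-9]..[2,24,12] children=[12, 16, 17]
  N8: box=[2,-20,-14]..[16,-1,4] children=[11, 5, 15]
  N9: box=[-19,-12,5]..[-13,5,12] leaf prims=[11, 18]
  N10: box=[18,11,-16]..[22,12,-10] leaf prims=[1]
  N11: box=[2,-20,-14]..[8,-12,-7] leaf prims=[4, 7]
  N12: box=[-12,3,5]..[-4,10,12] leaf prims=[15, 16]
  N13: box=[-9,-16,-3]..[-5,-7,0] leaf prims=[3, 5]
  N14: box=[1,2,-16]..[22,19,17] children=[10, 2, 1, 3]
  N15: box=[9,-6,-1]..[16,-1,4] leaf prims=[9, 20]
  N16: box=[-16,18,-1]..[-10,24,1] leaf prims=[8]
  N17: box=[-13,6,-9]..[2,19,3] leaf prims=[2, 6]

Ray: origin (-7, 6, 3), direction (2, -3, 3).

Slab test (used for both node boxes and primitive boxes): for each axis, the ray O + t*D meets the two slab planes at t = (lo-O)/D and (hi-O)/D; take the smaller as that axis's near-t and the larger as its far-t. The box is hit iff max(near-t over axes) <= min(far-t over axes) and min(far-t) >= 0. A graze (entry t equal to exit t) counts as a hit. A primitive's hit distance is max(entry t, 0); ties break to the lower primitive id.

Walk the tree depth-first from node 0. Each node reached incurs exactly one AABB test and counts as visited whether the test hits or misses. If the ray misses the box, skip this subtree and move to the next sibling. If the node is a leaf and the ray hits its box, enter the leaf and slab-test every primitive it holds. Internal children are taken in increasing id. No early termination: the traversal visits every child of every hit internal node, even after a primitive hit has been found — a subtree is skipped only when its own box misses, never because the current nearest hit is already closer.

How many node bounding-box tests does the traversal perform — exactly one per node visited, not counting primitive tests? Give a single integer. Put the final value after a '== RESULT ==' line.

Traverse from the root:
N0 x:[-6,29/2] y:[-6,26/3] z:[-19/3,16/3] -> hit [-6,16/3], descend [4, 7, 8, 14]
  N4 x:[-6,3] y:[1/3,22/3] z:[-2,16/3] -> hit [1/3,3], descend [6, 9, 13]
    N6 x:[2,3] y:[16/3,22/3] z:[13/3,16/3] -> miss, prune
    N9 x:[-6,-3] y:[1/3,6] z:[2/3,3] -> miss, prune
    N13 x:[-1,1] y:[13/3,22/3] z:[-2,-1] -> miss, prune
  N7 x:[-9/2,9/2] y:[-6,1] z:[-4,3] -> hit [-4,1], descend [12, 16, 17]
    N12 x:[-5/2,3/2] y:[-4/3,1] z:[2/3,3] -> hit [2/3,1] leaf, test {P15(miss), P16(miss)}
    N16 x:[-9/2,-3/2] y:[-6,-4] z:[-4/3,-2/3] -> miss, prune
    N17 x:[-3,9/2] y:[-13/3,0] z:[-4,0] -> hit [-3,0] leaf, test {P2(miss), P6(miss)}
  N8 x:[9/2,23/2] y:[7/3,26/3] z:[-17/3,1/3] -> miss, prune
  N14 x:[4,29/2] y:[-13/3,4/3] z:[-19/3,14/3] -> miss, prune

11 AABB tests over nodes [0, 4, 6, 9, 13, 7, 12, 16, 17, 8, 14]; 2 leaves entered; closest miss.

== RESULT ==
11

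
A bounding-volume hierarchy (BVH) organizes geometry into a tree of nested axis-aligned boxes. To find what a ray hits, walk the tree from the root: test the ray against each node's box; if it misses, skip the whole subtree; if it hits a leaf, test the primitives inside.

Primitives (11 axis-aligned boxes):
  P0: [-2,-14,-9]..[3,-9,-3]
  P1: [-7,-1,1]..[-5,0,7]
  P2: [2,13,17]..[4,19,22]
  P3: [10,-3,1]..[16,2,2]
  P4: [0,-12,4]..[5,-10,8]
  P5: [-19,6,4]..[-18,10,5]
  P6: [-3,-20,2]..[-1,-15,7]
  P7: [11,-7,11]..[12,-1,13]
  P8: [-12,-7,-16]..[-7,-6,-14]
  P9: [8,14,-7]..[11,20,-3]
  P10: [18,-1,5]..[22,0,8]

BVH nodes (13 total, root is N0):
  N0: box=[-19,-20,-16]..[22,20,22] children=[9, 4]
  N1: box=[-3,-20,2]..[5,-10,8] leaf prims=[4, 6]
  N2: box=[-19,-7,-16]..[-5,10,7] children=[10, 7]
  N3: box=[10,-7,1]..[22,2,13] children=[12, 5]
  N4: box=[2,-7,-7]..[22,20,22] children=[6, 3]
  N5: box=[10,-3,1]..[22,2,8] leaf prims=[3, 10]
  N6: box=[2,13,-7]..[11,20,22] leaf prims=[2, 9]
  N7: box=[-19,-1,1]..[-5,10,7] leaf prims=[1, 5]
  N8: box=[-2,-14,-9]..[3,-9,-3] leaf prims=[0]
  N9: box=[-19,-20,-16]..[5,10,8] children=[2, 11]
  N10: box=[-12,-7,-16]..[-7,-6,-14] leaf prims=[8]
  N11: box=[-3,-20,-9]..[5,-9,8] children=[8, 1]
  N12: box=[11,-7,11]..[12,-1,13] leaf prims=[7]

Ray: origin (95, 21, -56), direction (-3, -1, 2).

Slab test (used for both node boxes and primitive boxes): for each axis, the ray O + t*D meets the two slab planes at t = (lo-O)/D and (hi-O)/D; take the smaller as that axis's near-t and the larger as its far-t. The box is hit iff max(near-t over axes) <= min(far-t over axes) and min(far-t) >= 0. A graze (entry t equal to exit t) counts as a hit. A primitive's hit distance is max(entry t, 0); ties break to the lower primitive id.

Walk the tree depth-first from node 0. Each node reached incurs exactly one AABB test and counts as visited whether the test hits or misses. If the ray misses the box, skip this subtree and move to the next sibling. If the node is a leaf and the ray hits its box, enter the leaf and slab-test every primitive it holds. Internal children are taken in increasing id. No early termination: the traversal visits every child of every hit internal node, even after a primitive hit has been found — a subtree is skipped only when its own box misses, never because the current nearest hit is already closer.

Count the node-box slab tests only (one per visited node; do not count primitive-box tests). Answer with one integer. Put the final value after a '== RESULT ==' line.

Trace the traversal:
N0 x:[73/3,38] y:[1,41] z:[20,39] -> hit [73/3,38], descend [4, 9]
  N4 x:[73/3,31] y:[1,28] z:[49/2,39] -> hit [49/2,28], descend [3, 6]
    N3 x:[73/3,85/3] y:[19,28] z:[57/2,69/2] -> miss, prune
    N6 x:[28,31] y:[1,8] z:[49/2,39] -> miss, prune
  N9 x:[30,38] y:[11,41] z:[20,32] -> hit [30,32], descend [2, 11]
    N2 x:[100/3,38] y:[11,28] z:[20,63/2] -> miss, prune
    N11 x:[30,98/3] y:[30,41] z:[47/2,32] -> hit [30,32], descend [1, 8]
      N1 x:[30,98/3] y:[31,41] z:[29,32] -> hit [31,32] leaf, test {P4@t=31, P6(miss)}
      N8 x:[92/3,97/3] y:[30,35] z:[47/2,53/2] -> miss, prune

9 AABB tests over nodes [0, 4, 3, 6, 9, 2, 11, 1, 8]; 1 leaf entered; closest P4.

== RESULT ==
9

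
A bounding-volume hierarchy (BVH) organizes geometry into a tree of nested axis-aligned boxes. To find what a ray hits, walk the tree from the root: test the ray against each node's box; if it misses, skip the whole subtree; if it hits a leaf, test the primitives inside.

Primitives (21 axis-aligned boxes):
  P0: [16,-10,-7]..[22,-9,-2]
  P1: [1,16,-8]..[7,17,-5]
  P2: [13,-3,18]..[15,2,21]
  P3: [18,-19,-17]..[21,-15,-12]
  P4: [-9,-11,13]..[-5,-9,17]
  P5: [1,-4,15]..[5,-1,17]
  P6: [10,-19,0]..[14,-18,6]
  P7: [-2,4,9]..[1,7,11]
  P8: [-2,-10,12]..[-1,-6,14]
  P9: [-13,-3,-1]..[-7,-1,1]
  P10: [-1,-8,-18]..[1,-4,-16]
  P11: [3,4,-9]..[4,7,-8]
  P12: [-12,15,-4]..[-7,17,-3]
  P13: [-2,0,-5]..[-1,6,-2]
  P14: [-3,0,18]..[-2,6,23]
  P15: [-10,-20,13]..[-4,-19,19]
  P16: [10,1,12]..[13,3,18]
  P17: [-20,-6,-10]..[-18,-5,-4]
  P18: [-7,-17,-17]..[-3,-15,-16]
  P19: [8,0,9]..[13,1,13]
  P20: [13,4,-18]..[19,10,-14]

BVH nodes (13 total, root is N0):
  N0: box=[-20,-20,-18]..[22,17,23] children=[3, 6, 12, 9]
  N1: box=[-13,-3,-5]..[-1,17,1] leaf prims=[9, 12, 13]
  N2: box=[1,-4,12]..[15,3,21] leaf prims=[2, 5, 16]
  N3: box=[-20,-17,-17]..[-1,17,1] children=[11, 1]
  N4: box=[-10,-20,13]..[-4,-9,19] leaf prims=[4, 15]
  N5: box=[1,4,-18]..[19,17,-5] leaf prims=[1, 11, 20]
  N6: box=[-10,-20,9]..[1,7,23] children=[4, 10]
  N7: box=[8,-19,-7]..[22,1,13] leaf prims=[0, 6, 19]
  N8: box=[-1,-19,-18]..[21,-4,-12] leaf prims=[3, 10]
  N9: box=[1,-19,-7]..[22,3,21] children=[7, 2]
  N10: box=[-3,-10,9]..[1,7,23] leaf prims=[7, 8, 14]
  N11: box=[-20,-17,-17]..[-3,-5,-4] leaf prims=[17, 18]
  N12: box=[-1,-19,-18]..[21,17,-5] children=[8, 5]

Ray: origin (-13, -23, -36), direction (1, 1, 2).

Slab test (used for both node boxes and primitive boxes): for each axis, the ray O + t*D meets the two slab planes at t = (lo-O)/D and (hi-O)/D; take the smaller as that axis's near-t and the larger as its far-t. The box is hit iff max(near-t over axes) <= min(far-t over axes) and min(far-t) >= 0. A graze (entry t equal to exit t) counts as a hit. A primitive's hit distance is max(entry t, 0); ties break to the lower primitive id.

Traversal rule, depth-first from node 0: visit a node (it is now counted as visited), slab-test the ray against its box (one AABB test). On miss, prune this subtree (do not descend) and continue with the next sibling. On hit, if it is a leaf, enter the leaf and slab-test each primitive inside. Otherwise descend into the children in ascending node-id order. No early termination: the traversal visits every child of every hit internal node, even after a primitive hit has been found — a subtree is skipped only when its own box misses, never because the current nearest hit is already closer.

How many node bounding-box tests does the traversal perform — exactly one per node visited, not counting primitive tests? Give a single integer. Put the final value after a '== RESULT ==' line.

Trace the traversal:
N0 x:[-7,35] y:[3,40] z:[9,59/2] -> hit [9,59/2], descend [3, 6, 9, 12]
  N3 x:[-7,12] y:[6,40] z:[19/2,37/2] -> hit [19/2,12], descend [1, 11]
    N1 x:[0,12] y:[20,40] z:[31/2,37/2] -> miss, prune
    N11 x:[-7,10] y:[6,18] z:[19/2,16] -> hit [19/2,10] leaf, test {P17(miss), P18(miss)}
  N6 x:[3,14] y:[3,30] z:[45/2,59/2] -> miss, prune
  N9 x:[14,35] y:[4,26] z:[29/2,57/2] -> hit [29/2,26], descend [2, 7]
    N2 x:[14,28] y:[19,26] z:[24,57/2] -> hit [24,26] leaf, test {P2(miss), P5(miss), P16@t=24}
    N7 x:[21,35] y:[4,24] z:[29/2,49/2] -> hit [21,24] leaf, test {P0(miss), P6(miss), P19@t=23}
  N12 x:[12,34] y:[4,40] z:[9,31/2] -> hit [12,31/2], descend [5, 8]
    N5 x:[14,32] y:[27,40] z:[9,31/2] -> miss, prune
    N8 x:[12,34] y:[4,19] z:[9,12] -> hit [12,12] leaf, test {P3(miss), P10(miss)}

Visited [0, 3, 1, 11, 6, 9, 2, 7, 12, 5, 8]. Tests: 11 box, 4 leaf. Nearest: P19.

== RESULT ==
11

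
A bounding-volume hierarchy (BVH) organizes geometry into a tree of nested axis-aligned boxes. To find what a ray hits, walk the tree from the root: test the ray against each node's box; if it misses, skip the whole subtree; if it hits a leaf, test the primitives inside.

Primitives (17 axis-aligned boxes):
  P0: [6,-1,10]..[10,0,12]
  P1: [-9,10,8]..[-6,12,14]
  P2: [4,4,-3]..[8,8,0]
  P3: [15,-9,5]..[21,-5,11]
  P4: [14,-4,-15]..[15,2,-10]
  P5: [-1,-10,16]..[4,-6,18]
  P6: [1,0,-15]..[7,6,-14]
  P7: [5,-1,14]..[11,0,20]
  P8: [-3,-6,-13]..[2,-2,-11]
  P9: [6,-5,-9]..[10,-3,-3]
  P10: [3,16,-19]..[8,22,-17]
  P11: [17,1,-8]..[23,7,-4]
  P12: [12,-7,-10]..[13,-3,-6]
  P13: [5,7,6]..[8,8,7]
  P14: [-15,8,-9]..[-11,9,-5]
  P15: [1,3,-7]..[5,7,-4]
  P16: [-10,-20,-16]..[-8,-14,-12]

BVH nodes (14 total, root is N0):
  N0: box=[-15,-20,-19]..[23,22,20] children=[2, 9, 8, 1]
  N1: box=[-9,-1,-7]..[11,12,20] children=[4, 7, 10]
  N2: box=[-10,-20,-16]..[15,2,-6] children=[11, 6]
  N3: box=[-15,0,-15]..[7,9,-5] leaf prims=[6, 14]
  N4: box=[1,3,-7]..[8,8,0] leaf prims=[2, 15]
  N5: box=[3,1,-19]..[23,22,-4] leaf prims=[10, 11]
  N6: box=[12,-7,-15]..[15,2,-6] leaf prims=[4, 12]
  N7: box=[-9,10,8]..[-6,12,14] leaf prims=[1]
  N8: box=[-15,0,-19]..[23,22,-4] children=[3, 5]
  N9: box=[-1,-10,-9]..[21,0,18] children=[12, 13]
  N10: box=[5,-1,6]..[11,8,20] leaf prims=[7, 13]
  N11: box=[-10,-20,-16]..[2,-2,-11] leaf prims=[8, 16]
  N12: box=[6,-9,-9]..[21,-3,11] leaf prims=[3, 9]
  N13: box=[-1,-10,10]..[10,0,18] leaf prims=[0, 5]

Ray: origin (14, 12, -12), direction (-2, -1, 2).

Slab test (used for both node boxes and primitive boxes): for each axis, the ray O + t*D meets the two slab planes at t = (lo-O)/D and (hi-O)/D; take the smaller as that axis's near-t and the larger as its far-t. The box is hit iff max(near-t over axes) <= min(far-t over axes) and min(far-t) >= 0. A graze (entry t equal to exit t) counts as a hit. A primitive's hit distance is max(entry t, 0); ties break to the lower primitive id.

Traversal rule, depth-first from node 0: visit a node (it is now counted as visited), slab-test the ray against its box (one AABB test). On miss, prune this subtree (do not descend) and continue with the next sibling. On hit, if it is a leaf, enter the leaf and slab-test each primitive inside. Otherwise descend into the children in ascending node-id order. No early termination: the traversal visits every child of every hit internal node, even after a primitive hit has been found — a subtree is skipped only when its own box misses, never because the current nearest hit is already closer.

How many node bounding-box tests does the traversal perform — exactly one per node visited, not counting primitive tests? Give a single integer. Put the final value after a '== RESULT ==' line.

Walk:
N0 x:[-9/2,29/2] y:[-10,32] z:[-7/2,16] -> hit [-7/2,29/2], descend [1, 2, 8, 9]
  N1 x:[3/2,23/2] y:[0,13] z:[5/2,16] -> hit [5/2,23/2], descend [4, 7, 10]
    N4 x:[3,13/2] y:[4,9] z:[5/2,6] -> hit [4,6] leaf, test {P2@t=9/2, P15(miss)}
    N7 x:[10,23/2] y:[0,2] z:[10,13] -> miss, prune
    N10 x:[3/2,9/2] y:[4,13] z:[9,16] -> miss, prune
  N2 x:[-1/2,12] y:[10,32] z:[-2,3] -> miss, prune
  N8 x:[-9/2,29/2] y:[-10,12] z:[-7/2,4] -> hit [-7/2,4], descend [3, 5]
    N3 x:[7/2,29/2] y:[3,12] z:[-3/2,7/2] -> hit [7/2,7/2] leaf, test {P6(miss), P14(miss)}
    N5 x:[-9/2,11/2] y:[-10,11] z:[-7/2,4] -> hit [-7/2,4] leaf, test {P10(miss), P11(miss)}
  N9 x:[-7/2,15/2] y:[12,22] z:[3/2,15] -> miss, prune

order=[0, 1, 4, 7, 10, 2, 8, 3, 5, 9]  |boxes|=10  |leaves|=3  hit=P2

== RESULT ==
10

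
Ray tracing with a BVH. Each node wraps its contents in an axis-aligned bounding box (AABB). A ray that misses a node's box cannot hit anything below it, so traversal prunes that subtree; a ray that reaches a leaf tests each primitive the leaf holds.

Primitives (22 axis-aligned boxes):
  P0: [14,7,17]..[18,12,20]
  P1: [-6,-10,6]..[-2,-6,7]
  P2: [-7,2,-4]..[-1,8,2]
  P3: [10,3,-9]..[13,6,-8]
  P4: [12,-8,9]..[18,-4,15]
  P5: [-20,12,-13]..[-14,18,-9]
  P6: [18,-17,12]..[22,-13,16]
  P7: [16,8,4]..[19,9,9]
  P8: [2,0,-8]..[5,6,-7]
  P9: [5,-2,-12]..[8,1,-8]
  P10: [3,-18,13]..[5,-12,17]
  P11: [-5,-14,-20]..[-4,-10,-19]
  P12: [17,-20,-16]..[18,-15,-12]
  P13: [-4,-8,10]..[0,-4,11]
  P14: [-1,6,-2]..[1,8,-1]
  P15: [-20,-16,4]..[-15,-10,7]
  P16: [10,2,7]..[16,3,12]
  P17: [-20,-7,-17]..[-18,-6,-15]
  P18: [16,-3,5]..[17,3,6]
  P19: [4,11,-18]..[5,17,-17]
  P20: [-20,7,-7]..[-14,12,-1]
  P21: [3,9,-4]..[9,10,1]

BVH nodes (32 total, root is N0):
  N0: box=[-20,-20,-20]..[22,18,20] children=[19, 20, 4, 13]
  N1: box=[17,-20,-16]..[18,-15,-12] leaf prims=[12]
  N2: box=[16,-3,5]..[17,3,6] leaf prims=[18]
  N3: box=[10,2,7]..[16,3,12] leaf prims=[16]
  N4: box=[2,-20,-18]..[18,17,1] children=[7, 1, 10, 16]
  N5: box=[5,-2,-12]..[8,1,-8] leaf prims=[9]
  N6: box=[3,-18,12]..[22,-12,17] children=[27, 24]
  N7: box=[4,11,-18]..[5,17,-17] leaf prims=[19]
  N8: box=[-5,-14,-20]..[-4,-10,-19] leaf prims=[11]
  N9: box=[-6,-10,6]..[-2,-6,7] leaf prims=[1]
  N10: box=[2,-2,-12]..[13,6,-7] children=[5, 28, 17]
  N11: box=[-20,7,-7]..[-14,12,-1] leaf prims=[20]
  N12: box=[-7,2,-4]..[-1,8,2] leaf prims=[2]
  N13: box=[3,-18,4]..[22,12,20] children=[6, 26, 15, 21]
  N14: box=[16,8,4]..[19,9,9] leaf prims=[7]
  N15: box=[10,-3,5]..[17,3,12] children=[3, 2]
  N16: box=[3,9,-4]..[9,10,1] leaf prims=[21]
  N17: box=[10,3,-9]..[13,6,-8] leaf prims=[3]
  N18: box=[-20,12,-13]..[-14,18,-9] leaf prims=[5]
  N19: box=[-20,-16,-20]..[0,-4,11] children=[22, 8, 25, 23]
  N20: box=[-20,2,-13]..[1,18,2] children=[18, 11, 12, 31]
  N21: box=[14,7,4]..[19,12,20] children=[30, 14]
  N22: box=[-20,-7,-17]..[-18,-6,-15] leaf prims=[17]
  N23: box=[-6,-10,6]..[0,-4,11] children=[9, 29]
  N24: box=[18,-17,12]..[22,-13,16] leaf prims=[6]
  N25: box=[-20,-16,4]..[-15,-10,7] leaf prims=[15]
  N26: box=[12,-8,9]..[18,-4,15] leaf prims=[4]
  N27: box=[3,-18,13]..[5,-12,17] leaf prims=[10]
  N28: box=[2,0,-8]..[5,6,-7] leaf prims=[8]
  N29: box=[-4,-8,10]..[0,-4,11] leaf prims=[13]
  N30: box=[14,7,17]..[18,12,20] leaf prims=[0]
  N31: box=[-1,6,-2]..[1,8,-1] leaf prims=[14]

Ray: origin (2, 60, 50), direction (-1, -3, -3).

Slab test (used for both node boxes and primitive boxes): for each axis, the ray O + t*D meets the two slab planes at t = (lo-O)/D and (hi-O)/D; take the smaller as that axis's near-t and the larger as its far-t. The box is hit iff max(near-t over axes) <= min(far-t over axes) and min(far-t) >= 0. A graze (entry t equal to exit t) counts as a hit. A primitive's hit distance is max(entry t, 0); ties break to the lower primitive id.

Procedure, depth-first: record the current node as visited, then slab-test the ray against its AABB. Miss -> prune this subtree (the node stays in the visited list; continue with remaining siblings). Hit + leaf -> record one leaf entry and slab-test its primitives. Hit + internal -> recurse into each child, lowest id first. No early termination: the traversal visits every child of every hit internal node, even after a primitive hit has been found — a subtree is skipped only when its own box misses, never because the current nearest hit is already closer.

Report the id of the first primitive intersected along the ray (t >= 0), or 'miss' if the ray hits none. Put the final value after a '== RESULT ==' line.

Traverse from the root:
N0 x:[-20,22] y:[14,80/3] z:[10,70/3] -> hit [14,22], descend [4, 13, 19, 20]
  N4 x:[-16,0] y:[43/3,80/3] z:[49/3,68/3] -> miss, prune
  N13 x:[-20,-1] y:[16,26] z:[10,46/3] -> miss, prune
  N19 x:[2,22] y:[64/3,76/3] z:[13,70/3] -> hit [64/3,22], descend [8, 22, 23, 25]
    N8 x:[6,7] y:[70/3,74/3] z:[23,70/3] -> miss, prune
    N22 x:[20,22] y:[22,67/3] z:[65/3,67/3] -> hit [22,22] leaf, test {P17@t=22}
    N23 x:[2,8] y:[64/3,70/3] z:[13,44/3] -> miss, prune
    N25 x:[17,22] y:[70/3,76/3] z:[43/3,46/3] -> miss, prune
  N20 x:[1,22] y:[14,58/3] z:[16,21] -> hit [16,58/3], descend [11, 12, 18, 31]
    N11 x:[16,22] y:[16,53/3] z:[17,19] -> hit [17,53/3] leaf, test {P20@t=17}
    N12 x:[3,9] y:[52/3,58/3] z:[16,18] -> miss, prune
    N18 x:[16,22] y:[14,16] z:[59/3,21] -> miss, prune
    N31 x:[1,3] y:[52/3,18] z:[17,52/3] -> miss, prune

13 AABB tests over nodes [0, 4, 13, 19, 8, 22, 23, 25, 20, 11, 12, 18, 31]; 2 leaves entered; closest P20.

== RESULT ==
20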